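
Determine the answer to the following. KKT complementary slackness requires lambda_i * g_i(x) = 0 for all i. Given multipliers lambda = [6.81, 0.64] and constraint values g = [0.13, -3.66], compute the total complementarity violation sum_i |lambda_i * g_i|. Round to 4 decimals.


KKT complementary slackness check:
lambda_1 * g_1 = 6.81 * 0.13 = 0.8853
lambda_2 * g_2 = 0.64 * -3.66 = -2.3424
Total violation = 0.8853 + 2.3424 = 3.2277


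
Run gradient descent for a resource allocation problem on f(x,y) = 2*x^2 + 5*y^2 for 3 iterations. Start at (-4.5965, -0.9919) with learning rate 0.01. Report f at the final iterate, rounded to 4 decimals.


Gradient descent on f(x,y) = 2*x^2 + 5*y^2.
Starting point: (-4.5965, -0.9919), alpha = 0.01
Step 1: grad_x = 2*2*-4.5965 = -18.386, grad_y = 2*5*-0.9919 = -9.919
  x_1 = -4.5965 - 0.01*-18.386 = -4.4126
  y_1 = -0.9919 - 0.01*-9.919 = -0.8927
Step 2: grad_x = 2*2*-4.4126 = -17.6506, grad_y = 2*5*-0.8927 = -8.9271
  x_2 = -4.4126 - 0.01*-17.6506 = -4.2361
  y_2 = -0.8927 - 0.01*-8.9271 = -0.8034
Step 3: grad_x = 2*2*-4.2361 = -16.9445, grad_y = 2*5*-0.8034 = -8.0344
  x_3 = -4.2361 - 0.01*-16.9445 = -4.0667
  y_3 = -0.8034 - 0.01*-8.0344 = -0.7231
f(-4.0667, -0.7231) = 2*(-4.0667)^2 + 5*(-0.7231)^2 = 35.6903


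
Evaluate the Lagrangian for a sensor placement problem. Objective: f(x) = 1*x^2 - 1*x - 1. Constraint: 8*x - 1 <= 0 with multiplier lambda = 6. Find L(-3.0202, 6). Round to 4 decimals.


Step 1: Evaluate f(x).
f(-3.0202) = 1*(-3.0202)^2 - 1*(-3.0202) - 1 = 11.1418
Step 2: Evaluate g(x).
g(-3.0202) = 8*-3.0202 - 1 = -25.1616
Step 3: Compute Lagrangian.
L = 11.1418 + 6*-25.1616 = -139.8278


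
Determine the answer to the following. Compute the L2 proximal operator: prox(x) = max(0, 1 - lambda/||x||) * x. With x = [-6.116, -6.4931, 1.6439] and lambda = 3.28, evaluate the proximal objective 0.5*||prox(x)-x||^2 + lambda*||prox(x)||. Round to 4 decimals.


Step 1: Compute ||x||.
||x|| = 9.0702
Step 2: Compute scaling factor.
scale = max(0, 1 - 3.28/9.0702) = 0.6384
Step 3: prox(x) = [-3.9043, -4.145, 1.0494]
||prox(x)|| = 5.7902
Step 4: Proximal objective.
0.5*||prox-x||^2 = 5.3792
lambda*||prox|| = 18.9919
Total = 24.371


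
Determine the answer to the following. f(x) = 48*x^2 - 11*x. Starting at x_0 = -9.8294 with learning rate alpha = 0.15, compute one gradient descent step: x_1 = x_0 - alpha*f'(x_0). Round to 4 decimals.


We compute the gradient at x_0 and apply the update.
f'(x) = 96*x - 11
f'(-9.8294) = 96*-9.8294 - 11 = -954.6224
x_1 = -9.8294 - 0.15*-954.6224 = 133.364


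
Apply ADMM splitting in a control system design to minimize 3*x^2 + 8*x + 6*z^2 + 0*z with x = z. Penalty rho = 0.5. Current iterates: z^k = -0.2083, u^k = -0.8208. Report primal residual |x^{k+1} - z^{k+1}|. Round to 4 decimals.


ADMM iteration with rho = 0.5, z^k = -0.2083, u^k = -0.8208
Step 1: x-update.
Minimize 3*x^2 + 8*x + (0.5/2)*(x + 0.2083 - 0.8208)^2
FOC: (2*3 + 0.5)*x = -8 + 0.5*(-0.2083 + 0.8208)
x^{k+1} = -1.1837
Step 2: z-update.
Minimize 6*z^2 + 0*z + (0.5/2)*(-1.1837 - z - 0.8208)^2
FOC: (2*6 + 0.5)*z = 0 + 0.5*(-1.1837 - 0.8208)
z^{k+1} = -0.0802
Step 3: u-update.
u^{k+1} = -0.8208 - 1.1837 + 0.0802 = -1.9243
Step 4: Primal residual = |-1.1837 + 0.0802| = 1.1035


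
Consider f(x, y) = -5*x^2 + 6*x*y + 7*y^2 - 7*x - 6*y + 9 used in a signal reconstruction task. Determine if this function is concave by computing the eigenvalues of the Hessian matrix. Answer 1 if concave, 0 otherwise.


The Hessian of f(x,y) = -5*x^2 + 6*x*y + 7*y^2 - 7*x - 6*y + 9 is:
H = [[-10, 6], [6, 14]]
Trace = -10 + 14 = 4
Determinant = -10*14 - (6)^2 = -176
Discriminant = (4)^2 - 4*-176 = 720.0
Eigenvalues: lambda_1 = -11.4164, lambda_2 = 15.4164
The function is not concave.

0


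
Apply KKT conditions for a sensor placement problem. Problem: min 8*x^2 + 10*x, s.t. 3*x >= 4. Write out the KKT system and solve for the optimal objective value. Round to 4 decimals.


Step 1: Try lambda = 0 (constraint inactive).
x_unc = -10/(2*8) = -0.625
Check: 3*-0.625 = -1.875 < 4 -- violated!
Step 2: Constraint must be active: 3*x = 4
x* = 4/3 = 1.3333 (rounded; the exact value 4/3 is used below)
lambda = (2*8*(4/3) + 10)/3 = 10.4444
Step 3: Compute optimal value.
f(x*) = 8*(4/3)^2 + 10*(4/3) = 27.5556


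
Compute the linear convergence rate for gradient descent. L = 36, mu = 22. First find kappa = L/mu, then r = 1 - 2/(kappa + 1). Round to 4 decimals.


Step 1: Compute the condition number.
kappa = L/mu = 36/22 = 1.6364
Step 2: Compute the convergence rate.
r = 1 - 2/(kappa + 1) = 1 - 2*mu/(L + mu) = (L - mu)/(L + mu) = 14/58 = 0.2414


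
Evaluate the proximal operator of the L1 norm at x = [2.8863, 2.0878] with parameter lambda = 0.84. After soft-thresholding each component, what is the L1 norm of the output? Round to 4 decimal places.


Soft-thresholding with lambda = 0.84:
prox(2.8863) = sign(2.8863)*max(|2.8863| - 0.84, 0) = 2.0463
prox(2.0878) = sign(2.0878)*max(|2.0878| - 0.84, 0) = 1.2478
prox(x) = [2.0463, 1.2478]
||prox(x)||_1 = 2.0463 + 1.2478 = 3.2941


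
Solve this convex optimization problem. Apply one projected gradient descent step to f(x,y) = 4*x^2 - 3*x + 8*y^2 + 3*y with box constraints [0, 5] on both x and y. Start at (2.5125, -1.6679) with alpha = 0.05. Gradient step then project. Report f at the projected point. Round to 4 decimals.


Step 1: Compute gradient at (2.5125, -1.6679).
grad_x = 2*4*2.5125 - 3 = 17.1
grad_y = 2*8*-1.6679 + 3 = -23.6864
Step 2: Gradient step.
x_raw = 2.5125 - 0.05*17.1 = 1.6575
y_raw = -1.6679 - 0.05*-23.6864 = -0.4836
Step 3: Project onto [0, 5].
x_proj = clip(1.6575) = 1.6575
y_proj = clip(-0.4836) = 0.0
Step 4: Evaluate f.
f(1.6575, 0.0) = 6.0167


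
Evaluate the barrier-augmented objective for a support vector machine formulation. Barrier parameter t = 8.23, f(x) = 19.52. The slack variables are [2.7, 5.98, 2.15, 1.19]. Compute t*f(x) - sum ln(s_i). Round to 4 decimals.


Step 1: Compute log-barrier.
ln values: [0.9933, 1.7884, 0.7655, 0.174]
phi = -(0.9933 + 1.7884 + 0.7655 + 0.174) = -3.7211
Step 2: Compute augmented objective.
t*f(x) = 8.23*19.52 = 160.6496
Total = 160.6496 - 3.7211 = 156.9285


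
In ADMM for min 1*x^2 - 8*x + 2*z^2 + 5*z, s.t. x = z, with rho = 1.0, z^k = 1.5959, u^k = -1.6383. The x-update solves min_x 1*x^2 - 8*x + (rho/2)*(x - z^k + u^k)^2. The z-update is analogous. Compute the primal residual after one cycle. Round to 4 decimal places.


ADMM iteration with rho = 1.0, z^k = 1.5959, u^k = -1.6383
Step 1: x-update.
Minimize 1*x^2 - 8*x + (1.0/2)*(x - 1.5959 - 1.6383)^2
FOC: (2*1 + 1.0)*x = 8 + 1.0*(1.5959 + 1.6383)
x^{k+1} = 3.7447
Step 2: z-update.
Minimize 2*z^2 + 5*z + (1.0/2)*(3.7447 - z - 1.6383)^2
FOC: (2*2 + 1.0)*z = -5 + 1.0*(3.7447 - 1.6383)
z^{k+1} = -0.5787
Step 3: u-update.
u^{k+1} = -1.6383 + 3.7447 + 0.5787 = 2.6851
Step 4: Primal residual = |3.7447 + 0.5787| = 4.3234


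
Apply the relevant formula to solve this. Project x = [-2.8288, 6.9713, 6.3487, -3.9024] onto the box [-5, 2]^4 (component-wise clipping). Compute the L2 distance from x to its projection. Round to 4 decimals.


Project each component onto [-5, 2].
clip(-2.8288) = -2.8288, clip(6.9713) = 2.0, clip(6.3487) = 2.0, clip(-3.9024) = -3.9024
Projection = [-2.8288, 2.0, 2.0, -3.9024]
Squared diffs: [0.0, 24.7138, 18.9112, 0.0]
Distance = sqrt(43.625) = 6.6049


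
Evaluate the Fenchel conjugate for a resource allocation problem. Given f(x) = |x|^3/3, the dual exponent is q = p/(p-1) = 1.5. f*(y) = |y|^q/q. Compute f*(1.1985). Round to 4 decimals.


The conjugate exponent q satisfies 1/p + 1/q = 1.
p = 3, so q = 3/(3 - 1) = 1.5
|y|^q = 1.1985^1.5 = 1.3121
f*(1.1985) = 1.3121 / 1.5 = 0.8747


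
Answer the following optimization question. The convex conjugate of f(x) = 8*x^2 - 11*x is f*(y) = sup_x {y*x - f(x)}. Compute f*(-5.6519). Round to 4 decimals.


f*(y) = sup_x {y*x - a*x^2 - b*x} = sup_x {(y-b)*x - a*x^2}
FOC: (y - b) - 2a*x = 0 => x* = (y - b)/(2a)
x* = (-5.6519 + 11)/(2*8) = 0.3343
f*(-5.6519) = (y-b)^2/(4a) = (-5.6519 + 11)^2/(4*8)
= 28.6022/32 = 0.8938


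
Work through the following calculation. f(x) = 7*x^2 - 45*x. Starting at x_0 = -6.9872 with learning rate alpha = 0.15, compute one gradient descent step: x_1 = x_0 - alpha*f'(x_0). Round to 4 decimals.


We compute the gradient at x_0 and apply the update.
f'(x) = 14*x - 45
f'(-6.9872) = 14*-6.9872 - 45 = -142.8208
x_1 = -6.9872 - 0.15*-142.8208 = 14.4359


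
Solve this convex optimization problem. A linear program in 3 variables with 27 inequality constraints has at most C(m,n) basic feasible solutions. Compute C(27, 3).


Each vertex corresponds to some choice of n active constraints out of m, so the number of vertices is at most C(m, n) = m! / (n!(m-n)!).
m = 27, n = 3
Numerator: 27 * 26 * 25
Denominator: 3! = 6
C(27, 3) = 2925


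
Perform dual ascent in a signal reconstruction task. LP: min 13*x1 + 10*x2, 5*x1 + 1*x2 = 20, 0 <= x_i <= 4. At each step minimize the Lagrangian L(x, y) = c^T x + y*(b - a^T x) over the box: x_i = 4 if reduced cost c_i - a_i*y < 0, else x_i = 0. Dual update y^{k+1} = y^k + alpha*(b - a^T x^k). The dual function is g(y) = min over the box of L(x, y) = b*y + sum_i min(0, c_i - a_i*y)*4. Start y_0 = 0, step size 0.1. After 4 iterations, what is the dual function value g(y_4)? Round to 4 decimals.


Dual ascent for LP: min 13*x1 + 10*x2, 5*x1 + 1*x2 = 20, 0 <= x_i <= 4
Step 1: y^k = 0.0, reduced costs: (13.0, 10.0)
  x^k = (0.0, 0.0), subgradient = b - a^T x = 20.0
  y^{k+1} = 0.0 + 0.1*20.0 = 2.0
Step 2: y^k = 2.0, reduced costs: (3.0, 8.0)
  x^k = (0.0, 0.0), subgradient = b - a^T x = 20.0
  y^{k+1} = 2.0 + 0.1*20.0 = 4.0
Step 3: y^k = 4.0, reduced costs: (-7.0, 6.0)
  x^k = (4.0, 0.0), subgradient = b - a^T x = 0.0
  y^{k+1} = 4.0 + 0.1*0.0 = 4.0
Step 4: y^k = 4.0, reduced costs: (-7.0, 6.0)
  x^k = (4.0, 0.0), subgradient = b - a^T x = 0.0
  y^{k+1} = 4.0 + 0.1*0.0 = 4.0
Dual objective at y_4 = 4.0: reduced costs (-7.0, 6.0), box minimizer x = (4.0, 0.0)
g(y_4) = b*y + (c1 - a1*y)*x1 + (c2 - a2*y)*x2 = 20*4.0 + (-7.0)*4.0 + 6.0*0.0 = 80.0 - 28.0 + 0.0 = 52.0


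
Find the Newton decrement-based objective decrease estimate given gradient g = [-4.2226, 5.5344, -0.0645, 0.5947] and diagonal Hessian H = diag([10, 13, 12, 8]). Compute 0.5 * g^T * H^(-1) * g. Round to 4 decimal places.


Step 1: H is diagonal, so H^(-1) * g = [-0.4223, 0.4257, -0.0054, 0.0743].
Step 2: g^T H^(-1) g = sum_i g_i^2 / H_ii
  = (-4.2226)^2/10 + (5.5344)^2/13 + (-0.0645)^2/12 + (0.5947)^2/8
  = 1.783 + 2.3561 + 0.0003 + 0.0442 = 4.1837
Step 3: Objective decrease = 0.5 * g^T H^(-1) g = 2.0919


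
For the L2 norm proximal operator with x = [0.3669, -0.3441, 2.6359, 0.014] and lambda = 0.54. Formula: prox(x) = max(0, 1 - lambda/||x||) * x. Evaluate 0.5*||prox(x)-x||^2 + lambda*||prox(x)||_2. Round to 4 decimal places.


Step 1: Compute ||x||.
||x|| = 2.6835
Step 2: Compute scaling factor.
scale = max(0, 1 - 0.54/2.6835) = 0.7988
Step 3: prox(x) = [0.2931, -0.2749, 2.1055, 0.0112]
||prox(x)|| = 2.1435
Step 4: Proximal objective.
0.5*||prox-x||^2 = 0.1458
lambda*||prox|| = 1.1575
Total = 1.3033


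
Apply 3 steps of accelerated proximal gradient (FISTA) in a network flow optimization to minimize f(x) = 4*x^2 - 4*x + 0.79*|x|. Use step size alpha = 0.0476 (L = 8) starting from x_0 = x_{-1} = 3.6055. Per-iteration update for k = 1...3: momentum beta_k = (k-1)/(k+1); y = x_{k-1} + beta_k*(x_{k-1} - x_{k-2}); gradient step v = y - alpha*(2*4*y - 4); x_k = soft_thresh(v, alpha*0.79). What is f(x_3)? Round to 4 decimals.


FISTA on f(x) = 4*x^2 - 4*x + 0.79*|x|
L = 8, alpha = 0.0476
Iteration 1: beta = 0.0, y = 3.6055 + 0.0*(3.6055 - 3.6055) = 3.6055
  grad(y) = 24.844, v = y - alpha*grad = 2.4229
  prox(v) = soft_thresh(2.4229, 0.0376) = 2.3853
Iteration 2: beta = 0.3333, y = 2.3853 + 0.3333*(2.3853 - 3.6055) = 1.9786
  grad(y) = 11.8288, v = y - alpha*grad = 1.4155
  prox(v) = soft_thresh(1.4155, 0.0376) = 1.3779
Iteration 3: beta = 0.5, y = 1.3779 + 0.5*(1.3779 - 2.3853) = 0.8743
  grad(y) = 2.994, v = y - alpha*grad = 0.7317
  prox(v) = soft_thresh(0.7317, 0.0376) = 0.6941
f(x_3) = 4*0.6941^2 - 4*0.6941 + 0.79*|0.6941| = -0.3009


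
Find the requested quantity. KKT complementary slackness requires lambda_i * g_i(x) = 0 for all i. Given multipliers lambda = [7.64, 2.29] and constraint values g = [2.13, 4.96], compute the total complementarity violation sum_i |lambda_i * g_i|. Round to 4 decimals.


KKT complementary slackness check:
lambda_1 * g_1 = 7.64 * 2.13 = 16.2732
lambda_2 * g_2 = 2.29 * 4.96 = 11.3584
Total violation = 16.2732 + 11.3584 = 27.6316


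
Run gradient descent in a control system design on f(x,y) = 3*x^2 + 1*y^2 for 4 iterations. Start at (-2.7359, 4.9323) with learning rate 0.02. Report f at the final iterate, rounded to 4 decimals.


Gradient descent on f(x,y) = 3*x^2 + 1*y^2.
Starting point: (-2.7359, 4.9323), alpha = 0.02
Step 1: grad_x = 2*3*-2.7359 = -16.4154, grad_y = 2*1*4.9323 = 9.8646
  x_1 = -2.7359 - 0.02*-16.4154 = -2.4076
  y_1 = 4.9323 - 0.02*9.8646 = 4.735
Step 2: grad_x = 2*3*-2.4076 = -14.4456, grad_y = 2*1*4.735 = 9.47
  x_2 = -2.4076 - 0.02*-14.4456 = -2.1187
  y_2 = 4.735 - 0.02*9.47 = 4.5456
Step 3: grad_x = 2*3*-2.1187 = -12.7121, grad_y = 2*1*4.5456 = 9.0912
  x_3 = -2.1187 - 0.02*-12.7121 = -1.8644
  y_3 = 4.5456 - 0.02*9.0912 = 4.3638
Step 4: grad_x = 2*3*-1.8644 = -11.1866, grad_y = 2*1*4.3638 = 8.7276
  x_4 = -1.8644 - 0.02*-11.1866 = -1.6407
  y_4 = 4.3638 - 0.02*8.7276 = 4.1892
f(-1.6407, 4.1892) = 3*(-1.6407)^2 + 1*4.1892^2 = 25.6254


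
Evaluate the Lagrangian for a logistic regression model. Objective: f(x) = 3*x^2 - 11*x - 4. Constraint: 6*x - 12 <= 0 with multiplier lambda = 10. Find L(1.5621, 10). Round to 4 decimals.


Step 1: Evaluate f(x).
f(1.5621) = 3*1.5621^2 - 11*1.5621 - 4 = -13.8626
Step 2: Evaluate g(x).
g(1.5621) = 6*1.5621 - 12 = -2.6274
Step 3: Compute Lagrangian.
L = -13.8626 + 10*-2.6274 = -40.1366


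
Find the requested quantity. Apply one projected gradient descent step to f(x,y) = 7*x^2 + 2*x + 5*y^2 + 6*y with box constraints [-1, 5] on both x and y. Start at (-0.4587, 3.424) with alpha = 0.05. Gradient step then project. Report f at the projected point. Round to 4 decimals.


Step 1: Compute gradient at (-0.4587, 3.424).
grad_x = 2*7*-0.4587 + 2 = -4.4218
grad_y = 2*5*3.424 + 6 = 40.24
Step 2: Gradient step.
x_raw = -0.4587 - 0.05*-4.4218 = -0.2376
y_raw = 3.424 - 0.05*40.24 = 1.412
Step 3: Project onto [-1, 5].
x_proj = clip(-0.2376) = -0.2376
y_proj = clip(1.412) = 1.412
Step 4: Evaluate f.
f(-0.2376, 1.412) = 18.3607


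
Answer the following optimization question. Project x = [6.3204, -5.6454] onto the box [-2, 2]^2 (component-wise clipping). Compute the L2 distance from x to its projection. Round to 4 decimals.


Project each component onto [-2, 2].
clip(6.3204) = 2.0, clip(-5.6454) = -2.0
Projection = [2.0, -2.0]
Squared diffs: [18.6659, 13.2889]
Distance = sqrt(31.9548) = 5.6529


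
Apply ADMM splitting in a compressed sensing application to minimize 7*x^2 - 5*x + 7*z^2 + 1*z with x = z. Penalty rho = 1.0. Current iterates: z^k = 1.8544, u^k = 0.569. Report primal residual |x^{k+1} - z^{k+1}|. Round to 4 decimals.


ADMM iteration with rho = 1.0, z^k = 1.8544, u^k = 0.569
Step 1: x-update.
Minimize 7*x^2 - 5*x + (1.0/2)*(x - 1.8544 + 0.569)^2
FOC: (2*7 + 1.0)*x = 5 + 1.0*(1.8544 - 0.569)
x^{k+1} = 0.419
Step 2: z-update.
Minimize 7*z^2 + 1*z + (1.0/2)*(0.419 - z + 0.569)^2
FOC: (2*7 + 1.0)*z = -1 + 1.0*(0.419 + 0.569)
z^{k+1} = -0.0008
Step 3: u-update.
u^{k+1} = 0.569 + 0.419 + 0.0008 = 0.9888
Step 4: Primal residual = |0.419 + 0.0008| = 0.4198


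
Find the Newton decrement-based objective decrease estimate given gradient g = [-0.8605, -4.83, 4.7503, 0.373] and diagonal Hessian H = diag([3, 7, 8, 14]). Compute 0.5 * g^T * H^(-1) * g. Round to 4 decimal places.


Step 1: H is diagonal, so H^(-1) * g = [-0.2868, -0.69, 0.5938, 0.0266].
Step 2: g^T H^(-1) g = sum_i g_i^2 / H_ii
  = (-0.8605)^2/3 + (-4.83)^2/7 + (4.7503)^2/8 + (0.373)^2/14
  = 0.2468 + 3.3327 + 2.8207 + 0.0099 = 6.4101
Step 3: Objective decrease = 0.5 * g^T H^(-1) g = 3.2051


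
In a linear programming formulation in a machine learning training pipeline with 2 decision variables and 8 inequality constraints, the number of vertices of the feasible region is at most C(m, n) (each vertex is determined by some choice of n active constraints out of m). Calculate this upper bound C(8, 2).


Each vertex corresponds to some choice of n active constraints out of m, so the number of vertices is at most C(m, n) = m! / (n!(m-n)!).
m = 8, n = 2
Numerator: 8 * 7
Denominator: 2! = 2
C(8, 2) = 28


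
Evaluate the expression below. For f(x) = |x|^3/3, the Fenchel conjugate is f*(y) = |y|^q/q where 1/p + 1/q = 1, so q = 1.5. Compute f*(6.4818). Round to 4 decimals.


The conjugate exponent q satisfies 1/p + 1/q = 1.
p = 3, so q = 3/(3 - 1) = 1.5
|y|^q = 6.4818^1.5 = 16.5023
f*(6.4818) = 16.5023 / 1.5 = 11.0015


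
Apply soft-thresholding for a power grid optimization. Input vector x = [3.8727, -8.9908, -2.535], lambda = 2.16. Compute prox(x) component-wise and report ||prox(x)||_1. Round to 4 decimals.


Soft-thresholding with lambda = 2.16:
prox(3.8727) = sign(3.8727)*max(|3.8727| - 2.16, 0) = 1.7127
prox(-8.9908) = sign(-8.9908)*max(|-8.9908| - 2.16, 0) = -6.8308
prox(-2.535) = sign(-2.535)*max(|-2.535| - 2.16, 0) = -0.375
prox(x) = [1.7127, -6.8308, -0.375]
||prox(x)||_1 = 1.7127 + 6.8308 + 0.375 = 8.9185


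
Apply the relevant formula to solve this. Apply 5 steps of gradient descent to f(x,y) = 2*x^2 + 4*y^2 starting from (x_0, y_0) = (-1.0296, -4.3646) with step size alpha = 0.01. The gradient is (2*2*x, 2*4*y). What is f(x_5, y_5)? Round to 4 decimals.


Gradient descent on f(x,y) = 2*x^2 + 4*y^2.
Starting point: (-1.0296, -4.3646), alpha = 0.01
Step 1: grad_x = 2*2*-1.0296 = -4.1184, grad_y = 2*4*-4.3646 = -34.9168
  x_1 = -1.0296 - 0.01*-4.1184 = -0.9884
  y_1 = -4.3646 - 0.01*-34.9168 = -4.0154
Step 2: grad_x = 2*2*-0.9884 = -3.9537, grad_y = 2*4*-4.0154 = -32.1235
  x_2 = -0.9884 - 0.01*-3.9537 = -0.9489
  y_2 = -4.0154 - 0.01*-32.1235 = -3.6942
Step 3: grad_x = 2*2*-0.9489 = -3.7955, grad_y = 2*4*-3.6942 = -29.5536
  x_3 = -0.9489 - 0.01*-3.7955 = -0.9109
  y_3 = -3.6942 - 0.01*-29.5536 = -3.3987
Step 4: grad_x = 2*2*-0.9109 = -3.6437, grad_y = 2*4*-3.3987 = -27.1893
  x_4 = -0.9109 - 0.01*-3.6437 = -0.8745
  y_4 = -3.3987 - 0.01*-27.1893 = -3.1268
Step 5: grad_x = 2*2*-0.8745 = -3.4979, grad_y = 2*4*-3.1268 = -25.0141
  x_5 = -0.8745 - 0.01*-3.4979 = -0.8395
  y_5 = -3.1268 - 0.01*-25.0141 = -2.8766
f(-0.8395, -2.8766) = 2*(-0.8395)^2 + 4*(-2.8766)^2 = 34.5095


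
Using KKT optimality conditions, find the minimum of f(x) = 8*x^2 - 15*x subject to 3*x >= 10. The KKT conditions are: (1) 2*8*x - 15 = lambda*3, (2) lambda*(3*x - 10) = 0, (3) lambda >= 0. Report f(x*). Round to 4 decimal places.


Step 1: Try lambda = 0 (constraint inactive).
x_unc = 15/(2*8) = 0.9375
Check: 3*0.9375 = 2.8125 < 10 -- violated!
Step 2: Constraint must be active: 3*x = 10
x* = 10/3 = 3.3333 (rounded; the exact value 10/3 is used below)
lambda = (2*8*(10/3) - 15)/3 = 12.7778
Step 3: Compute optimal value.
f(x*) = 8*(10/3)^2 - 15*(10/3) = 38.8889


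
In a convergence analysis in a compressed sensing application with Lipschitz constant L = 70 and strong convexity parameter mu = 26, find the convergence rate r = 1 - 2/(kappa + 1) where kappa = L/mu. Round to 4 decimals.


Step 1: Compute the condition number.
kappa = L/mu = 70/26 = 2.6923
Step 2: Compute the convergence rate.
r = 1 - 2/(kappa + 1) = 1 - 2*mu/(L + mu) = (L - mu)/(L + mu) = 44/96 = 0.4583


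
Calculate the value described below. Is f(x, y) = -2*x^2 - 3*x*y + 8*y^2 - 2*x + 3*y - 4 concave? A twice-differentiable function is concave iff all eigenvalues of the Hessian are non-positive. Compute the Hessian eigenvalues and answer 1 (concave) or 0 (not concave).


The Hessian of f(x,y) = -2*x^2 - 3*x*y + 8*y^2 - 2*x + 3*y - 4 is:
H = [[-4, -3], [-3, 16]]
Trace = -4 + 16 = 12
Determinant = -4*16 - (-3)^2 = -73
Discriminant = (12)^2 - 4*-73 = 436.0
Eigenvalues: lambda_1 = -4.4403, lambda_2 = 16.4403
The function is not concave.

0


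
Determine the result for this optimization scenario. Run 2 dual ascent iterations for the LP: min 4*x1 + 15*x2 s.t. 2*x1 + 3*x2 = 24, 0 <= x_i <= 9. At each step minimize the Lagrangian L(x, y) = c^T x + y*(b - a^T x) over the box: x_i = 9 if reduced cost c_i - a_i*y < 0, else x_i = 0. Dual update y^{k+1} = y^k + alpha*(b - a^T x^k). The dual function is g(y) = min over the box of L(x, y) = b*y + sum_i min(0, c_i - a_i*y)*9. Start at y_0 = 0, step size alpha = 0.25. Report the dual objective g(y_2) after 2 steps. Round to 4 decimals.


Dual ascent for LP: min 4*x1 + 15*x2, 2*x1 + 3*x2 = 24, 0 <= x_i <= 9
Step 1: y^k = 0.0, reduced costs: (4.0, 15.0)
  x^k = (0.0, 0.0), subgradient = b - a^T x = 24.0
  y^{k+1} = 0.0 + 0.25*24.0 = 6.0
Step 2: y^k = 6.0, reduced costs: (-8.0, -3.0)
  x^k = (9.0, 9.0), subgradient = b - a^T x = -21.0
  y^{k+1} = 6.0 + 0.25*-21.0 = 0.75
Dual objective at y_2 = 0.75: reduced costs (2.5, 12.75), box minimizer x = (0.0, 0.0)
g(y_2) = b*y + (c1 - a1*y)*x1 + (c2 - a2*y)*x2 = 24*0.75 + 2.5*0.0 + 12.75*0.0 = 18.0 + 0.0 + 0.0 = 18.0


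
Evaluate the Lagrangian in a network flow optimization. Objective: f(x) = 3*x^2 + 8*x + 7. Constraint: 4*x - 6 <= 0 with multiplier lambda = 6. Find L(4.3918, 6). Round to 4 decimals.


Step 1: Evaluate f(x).
f(4.3918) = 3*4.3918^2 + 8*4.3918 + 7 = 99.9981
Step 2: Evaluate g(x).
g(4.3918) = 4*4.3918 - 6 = 11.5672
Step 3: Compute Lagrangian.
L = 99.9981 + 6*11.5672 = 169.4013


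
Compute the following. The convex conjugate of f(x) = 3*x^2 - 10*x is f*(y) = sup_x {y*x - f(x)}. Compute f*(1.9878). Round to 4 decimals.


f*(y) = sup_x {y*x - a*x^2 - b*x} = sup_x {(y-b)*x - a*x^2}
FOC: (y - b) - 2a*x = 0 => x* = (y - b)/(2a)
x* = (1.9878 + 10)/(2*3) = 1.998
f*(1.9878) = (y-b)^2/(4a) = (1.9878 + 10)^2/(4*3)
= 143.7073/12 = 11.9756


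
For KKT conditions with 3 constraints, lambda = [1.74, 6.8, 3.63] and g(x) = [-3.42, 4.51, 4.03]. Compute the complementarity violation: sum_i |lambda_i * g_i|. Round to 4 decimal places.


KKT complementary slackness check:
lambda_1 * g_1 = 1.74 * -3.42 = -5.9508
lambda_2 * g_2 = 6.8 * 4.51 = 30.668
lambda_3 * g_3 = 3.63 * 4.03 = 14.6289
Total violation = 5.9508 + 30.668 + 14.6289 = 51.2477


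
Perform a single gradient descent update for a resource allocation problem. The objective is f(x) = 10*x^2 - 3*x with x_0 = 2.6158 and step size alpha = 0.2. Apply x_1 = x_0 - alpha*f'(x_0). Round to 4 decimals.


We compute the gradient at x_0 and apply the update.
f'(x) = 20*x - 3
f'(2.6158) = 20*2.6158 - 3 = 49.316
x_1 = 2.6158 - 0.2*49.316 = -7.2474


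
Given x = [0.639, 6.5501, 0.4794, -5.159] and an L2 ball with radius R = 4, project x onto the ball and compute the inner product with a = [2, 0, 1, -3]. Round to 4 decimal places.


Step 1: Compute ||x|| (intermediates to 6 decimals).
||x|| = sqrt(0.639^2 + 6.5501^2 + 0.4794^2 + (-5.159)^2) = 8.375992
Step 2: Project.
Since ||x|| > R, scale = R/||x|| = 4/8.375992 = 0.477555, proj(x) = scale * x
proj(x) = [0.305158, 3.128033, 0.22894, -2.463706]
Step 3: Dot product.
a^T * proj(x) = 2*0.305158 + 0*3.128033 + 1*0.22894 - 3*(-2.463706) = 8.2304


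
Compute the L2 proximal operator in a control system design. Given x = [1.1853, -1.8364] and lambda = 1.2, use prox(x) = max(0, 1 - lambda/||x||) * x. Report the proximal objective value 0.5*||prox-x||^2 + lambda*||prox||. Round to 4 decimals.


Step 1: Compute ||x||.
||x|| = 2.1857
Step 2: Compute scaling factor.
scale = max(0, 1 - 1.2/2.1857) = 0.451
Step 3: prox(x) = [0.5345, -0.8282]
||prox(x)|| = 0.9857
Step 4: Proximal objective.
0.5*||prox-x||^2 = 0.72
lambda*||prox|| = 1.1828
Total = 1.9028


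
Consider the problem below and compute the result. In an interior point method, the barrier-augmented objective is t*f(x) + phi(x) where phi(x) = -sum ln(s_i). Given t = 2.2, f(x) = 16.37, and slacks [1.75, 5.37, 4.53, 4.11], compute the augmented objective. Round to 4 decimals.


Step 1: Compute log-barrier.
ln values: [0.5596, 1.6808, 1.5107, 1.4134]
phi = -(0.5596 + 1.6808 + 1.5107 + 1.4134) = -5.1646
Step 2: Compute augmented objective.
t*f(x) = 2.2*16.37 = 36.014
Total = 36.014 - 5.1646 = 30.8494


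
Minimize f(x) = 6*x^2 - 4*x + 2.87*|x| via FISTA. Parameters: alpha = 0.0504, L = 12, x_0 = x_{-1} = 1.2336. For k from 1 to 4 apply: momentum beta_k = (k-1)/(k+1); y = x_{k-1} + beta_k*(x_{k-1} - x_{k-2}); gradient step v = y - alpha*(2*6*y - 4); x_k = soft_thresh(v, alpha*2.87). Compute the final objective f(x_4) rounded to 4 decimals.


FISTA on f(x) = 6*x^2 - 4*x + 2.87*|x|
L = 12, alpha = 0.0504
Iteration 1: beta = 0.0, y = 1.2336 + 0.0*(1.2336 - 1.2336) = 1.2336
  grad(y) = 10.8032, v = y - alpha*grad = 0.6891
  prox(v) = soft_thresh(0.6891, 0.1446) = 0.5445
Iteration 2: beta = 0.3333, y = 0.5445 + 0.3333*(0.5445 - 1.2336) = 0.3148
  grad(y) = -0.2229, v = y - alpha*grad = 0.326
  prox(v) = soft_thresh(0.326, 0.1446) = 0.1813
Iteration 3: beta = 0.5, y = 0.1813 + 0.5*(0.1813 - 0.5445) = -0.0002
  grad(y) = -4.0026, v = y - alpha*grad = 0.2015
  prox(v) = soft_thresh(0.2015, 0.1446) = 0.0569
Iteration 4: beta = 0.6, y = 0.0569 + 0.6*(0.0569 - 0.1813) = -0.0178
  grad(y) = -4.2139, v = y - alpha*grad = 0.1946
  prox(v) = soft_thresh(0.1946, 0.1446) = 0.0499
f(x_4) = 6*0.0499^2 - 4*0.0499 + 2.87*|0.0499| = -0.0415


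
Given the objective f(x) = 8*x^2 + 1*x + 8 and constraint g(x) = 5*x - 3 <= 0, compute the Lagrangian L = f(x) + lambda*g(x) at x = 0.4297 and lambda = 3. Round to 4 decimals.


Step 1: Evaluate f(x).
f(0.4297) = 8*0.4297^2 + 1*0.4297 + 8 = 9.9068
Step 2: Evaluate g(x).
g(0.4297) = 5*0.4297 - 3 = -0.8515
Step 3: Compute Lagrangian.
L = 9.9068 + 3*-0.8515 = 7.3523


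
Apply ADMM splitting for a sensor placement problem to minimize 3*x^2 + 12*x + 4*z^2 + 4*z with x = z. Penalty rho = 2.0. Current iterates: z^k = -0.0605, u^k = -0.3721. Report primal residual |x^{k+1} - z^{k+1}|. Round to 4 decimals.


ADMM iteration with rho = 2.0, z^k = -0.0605, u^k = -0.3721
Step 1: x-update.
Minimize 3*x^2 + 12*x + (2.0/2)*(x + 0.0605 - 0.3721)^2
FOC: (2*3 + 2.0)*x = -12 + 2.0*(-0.0605 + 0.3721)
x^{k+1} = -1.4221
Step 2: z-update.
Minimize 4*z^2 + 4*z + (2.0/2)*(-1.4221 - z - 0.3721)^2
FOC: (2*4 + 2.0)*z = -4 + 2.0*(-1.4221 - 0.3721)
z^{k+1} = -0.7588
Step 3: u-update.
u^{k+1} = -0.3721 - 1.4221 + 0.7588 = -1.0354
Step 4: Primal residual = |-1.4221 + 0.7588| = 0.6633


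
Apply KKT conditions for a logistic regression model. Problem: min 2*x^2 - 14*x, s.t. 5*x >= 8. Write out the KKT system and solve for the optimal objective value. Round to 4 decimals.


Step 1: Try lambda = 0 (constraint inactive).
Stationarity: 2*2*x - 14 = 0
x* = 14/(2*2) = 3.5
Check constraint: 5*3.5 = 17.5 >= 8 -- satisfied.
Step 2: Compute optimal value.
f(x*) = 2*3.5^2 - 14*3.5 = -24.5


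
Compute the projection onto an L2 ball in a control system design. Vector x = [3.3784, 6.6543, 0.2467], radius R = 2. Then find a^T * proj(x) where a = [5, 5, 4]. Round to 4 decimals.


Step 1: Compute ||x|| (intermediates to 6 decimals).
||x|| = sqrt(3.3784^2 + 6.6543^2 + 0.2467^2) = 7.466871
Step 2: Project.
Since ||x|| > R, scale = R/||x|| = 2/7.466871 = 0.26785, proj(x) = scale * x
proj(x) = [0.904904, 1.782354, 0.066079]
Step 3: Dot product.
a^T * proj(x) = 5*0.904904 + 5*1.782354 + 4*0.066079 = 13.7006


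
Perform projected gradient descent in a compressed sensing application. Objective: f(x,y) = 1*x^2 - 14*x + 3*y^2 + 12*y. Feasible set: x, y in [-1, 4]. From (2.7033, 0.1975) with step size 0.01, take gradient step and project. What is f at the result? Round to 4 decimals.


Step 1: Compute gradient at (2.7033, 0.1975).
grad_x = 2*1*2.7033 - 14 = -8.5934
grad_y = 2*3*0.1975 + 12 = 13.185
Step 2: Gradient step.
x_raw = 2.7033 - 0.01*-8.5934 = 2.7892
y_raw = 0.1975 - 0.01*13.185 = 0.0657
Step 3: Project onto [-1, 4].
x_proj = clip(2.7892) = 2.7892
y_proj = clip(0.0657) = 0.0657
Step 4: Evaluate f.
f(2.7892, 0.0657) = -30.4687


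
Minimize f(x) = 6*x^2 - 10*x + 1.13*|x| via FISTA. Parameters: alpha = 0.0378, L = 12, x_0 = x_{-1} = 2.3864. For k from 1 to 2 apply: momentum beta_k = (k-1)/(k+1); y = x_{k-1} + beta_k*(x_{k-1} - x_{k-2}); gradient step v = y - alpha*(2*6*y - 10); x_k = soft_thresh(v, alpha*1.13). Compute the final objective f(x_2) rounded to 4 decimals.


FISTA on f(x) = 6*x^2 - 10*x + 1.13*|x|
L = 12, alpha = 0.0378
Iteration 1: beta = 0.0, y = 2.3864 + 0.0*(2.3864 - 2.3864) = 2.3864
  grad(y) = 18.6368, v = y - alpha*grad = 1.6819
  prox(v) = soft_thresh(1.6819, 0.0427) = 1.6392
Iteration 2: beta = 0.3333, y = 1.6392 + 0.3333*(1.6392 - 2.3864) = 1.3902
  grad(y) = 6.6818, v = y - alpha*grad = 1.1376
  prox(v) = soft_thresh(1.1376, 0.0427) = 1.0949
f(x_2) = 6*1.0949^2 - 10*1.0949 + 1.13*|1.0949| = -2.5191


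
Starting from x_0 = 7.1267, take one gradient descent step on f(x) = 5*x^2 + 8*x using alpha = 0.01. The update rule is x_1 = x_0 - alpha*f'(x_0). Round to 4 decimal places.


We compute the gradient at x_0 and apply the update.
f'(x) = 10*x + 8
f'(7.1267) = 10*7.1267 + 8 = 79.267
x_1 = 7.1267 - 0.01*79.267 = 6.334


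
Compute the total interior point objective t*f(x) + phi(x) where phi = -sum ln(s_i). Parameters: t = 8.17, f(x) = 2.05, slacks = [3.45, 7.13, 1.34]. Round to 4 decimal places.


Step 1: Compute log-barrier.
ln values: [1.2384, 1.9643, 0.2927]
phi = -(1.2384 + 1.9643 + 0.2927) = -3.4954
Step 2: Compute augmented objective.
t*f(x) = 8.17*2.05 = 16.7485
Total = 16.7485 - 3.4954 = 13.2531


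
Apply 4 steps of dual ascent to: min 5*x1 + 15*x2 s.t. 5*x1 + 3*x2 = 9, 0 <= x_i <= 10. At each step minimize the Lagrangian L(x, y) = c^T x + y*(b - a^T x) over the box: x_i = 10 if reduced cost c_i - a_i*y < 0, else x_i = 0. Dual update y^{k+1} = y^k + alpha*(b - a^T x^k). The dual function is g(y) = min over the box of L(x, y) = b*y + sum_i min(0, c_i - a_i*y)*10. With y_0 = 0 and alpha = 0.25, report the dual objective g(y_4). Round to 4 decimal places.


Dual ascent for LP: min 5*x1 + 15*x2, 5*x1 + 3*x2 = 9, 0 <= x_i <= 10
Step 1: y^k = 0.0, reduced costs: (5.0, 15.0)
  x^k = (0.0, 0.0), subgradient = b - a^T x = 9.0
  y^{k+1} = 0.0 + 0.25*9.0 = 2.25
Step 2: y^k = 2.25, reduced costs: (-6.25, 8.25)
  x^k = (10.0, 0.0), subgradient = b - a^T x = -41.0
  y^{k+1} = 2.25 + 0.25*-41.0 = -8.0
Step 3: y^k = -8.0, reduced costs: (45.0, 39.0)
  x^k = (0.0, 0.0), subgradient = b - a^T x = 9.0
  y^{k+1} = -8.0 + 0.25*9.0 = -5.75
Step 4: y^k = -5.75, reduced costs: (33.75, 32.25)
  x^k = (0.0, 0.0), subgradient = b - a^T x = 9.0
  y^{k+1} = -5.75 + 0.25*9.0 = -3.5
Dual objective at y_4 = -3.5: reduced costs (22.5, 25.5), box minimizer x = (0.0, 0.0)
g(y_4) = b*y + (c1 - a1*y)*x1 + (c2 - a2*y)*x2 = 9*(-3.5) + 22.5*0.0 + 25.5*0.0 = -31.5 + 0.0 + 0.0 = -31.5


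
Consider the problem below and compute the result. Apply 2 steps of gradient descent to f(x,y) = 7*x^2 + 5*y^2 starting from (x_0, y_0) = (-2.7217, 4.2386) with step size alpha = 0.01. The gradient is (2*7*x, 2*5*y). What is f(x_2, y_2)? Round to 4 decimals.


Gradient descent on f(x,y) = 7*x^2 + 5*y^2.
Starting point: (-2.7217, 4.2386), alpha = 0.01
Step 1: grad_x = 2*7*-2.7217 = -38.1038, grad_y = 2*5*4.2386 = 42.386
  x_1 = -2.7217 - 0.01*-38.1038 = -2.3407
  y_1 = 4.2386 - 0.01*42.386 = 3.8147
Step 2: grad_x = 2*7*-2.3407 = -32.7693, grad_y = 2*5*3.8147 = 38.1474
  x_2 = -2.3407 - 0.01*-32.7693 = -2.013
  y_2 = 3.8147 - 0.01*38.1474 = 3.4333
f(-2.013, 3.4333) = 7*(-2.013)^2 + 5*3.4333^2 = 87.3009


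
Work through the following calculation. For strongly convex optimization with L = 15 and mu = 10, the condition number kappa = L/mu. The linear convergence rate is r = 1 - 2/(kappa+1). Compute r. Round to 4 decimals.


Step 1: Compute the condition number.
kappa = L/mu = 15/10 = 1.5
Step 2: Compute the convergence rate.
r = 1 - 2/(kappa + 1) = 1 - 2*mu/(L + mu) = (L - mu)/(L + mu) = 5/25 = 0.2


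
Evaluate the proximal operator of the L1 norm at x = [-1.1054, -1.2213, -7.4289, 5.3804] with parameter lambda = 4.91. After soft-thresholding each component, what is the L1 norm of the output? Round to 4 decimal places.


Soft-thresholding with lambda = 4.91:
prox(-1.1054) = sign(-1.1054)*max(|-1.1054| - 4.91, 0) = 0.0
prox(-1.2213) = sign(-1.2213)*max(|-1.2213| - 4.91, 0) = 0.0
prox(-7.4289) = sign(-7.4289)*max(|-7.4289| - 4.91, 0) = -2.5189
prox(5.3804) = sign(5.3804)*max(|5.3804| - 4.91, 0) = 0.4704
prox(x) = [0.0, 0.0, -2.5189, 0.4704]
||prox(x)||_1 = 0.0 + 0.0 + 2.5189 + 0.4704 = 2.9893


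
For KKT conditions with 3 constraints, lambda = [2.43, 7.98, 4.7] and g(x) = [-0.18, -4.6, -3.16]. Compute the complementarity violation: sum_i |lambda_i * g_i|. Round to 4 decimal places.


KKT complementary slackness check:
lambda_1 * g_1 = 2.43 * -0.18 = -0.4374
lambda_2 * g_2 = 7.98 * -4.6 = -36.708
lambda_3 * g_3 = 4.7 * -3.16 = -14.852
Total violation = 0.4374 + 36.708 + 14.852 = 51.9974


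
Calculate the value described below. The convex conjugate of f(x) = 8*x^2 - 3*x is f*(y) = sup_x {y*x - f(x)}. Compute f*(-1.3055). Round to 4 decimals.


f*(y) = sup_x {y*x - a*x^2 - b*x} = sup_x {(y-b)*x - a*x^2}
FOC: (y - b) - 2a*x = 0 => x* = (y - b)/(2a)
x* = (-1.3055 + 3)/(2*8) = 0.1059
f*(-1.3055) = (y-b)^2/(4a) = (-1.3055 + 3)^2/(4*8)
= 2.8713/32 = 0.0897


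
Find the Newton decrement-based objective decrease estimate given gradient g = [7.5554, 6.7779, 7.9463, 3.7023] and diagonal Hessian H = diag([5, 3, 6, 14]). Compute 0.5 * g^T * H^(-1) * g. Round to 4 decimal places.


Step 1: H is diagonal, so H^(-1) * g = [1.5111, 2.2593, 1.3244, 0.2645].
Step 2: g^T H^(-1) g = sum_i g_i^2 / H_ii
  = (7.5554)^2/5 + (6.7779)^2/3 + (7.9463)^2/6 + (3.7023)^2/14
  = 11.4168 + 15.3133 + 10.5239 + 0.9791 = 38.2331
Step 3: Objective decrease = 0.5 * g^T H^(-1) g = 19.1166


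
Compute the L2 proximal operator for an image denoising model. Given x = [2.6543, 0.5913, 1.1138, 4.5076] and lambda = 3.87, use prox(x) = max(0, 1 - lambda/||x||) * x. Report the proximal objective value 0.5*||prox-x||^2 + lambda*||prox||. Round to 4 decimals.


Step 1: Compute ||x||.
||x|| = 5.3809
Step 2: Compute scaling factor.
scale = max(0, 1 - 3.87/5.3809) = 0.2808
Step 3: prox(x) = [0.7453, 0.166, 0.3127, 1.2657]
||prox(x)|| = 1.5109
Step 4: Proximal objective.
0.5*||prox-x||^2 = 7.4885
lambda*||prox|| = 5.8472
Total = 13.3356


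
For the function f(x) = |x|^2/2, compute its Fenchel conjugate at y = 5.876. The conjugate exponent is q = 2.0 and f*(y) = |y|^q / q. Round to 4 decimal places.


The conjugate exponent q satisfies 1/p + 1/q = 1.
p = 2, so q = 2/(2 - 1) = 2.0
|y|^q = 5.876^2.0 = 34.5274
f*(5.876) = 34.5274 / 2.0 = 17.2637


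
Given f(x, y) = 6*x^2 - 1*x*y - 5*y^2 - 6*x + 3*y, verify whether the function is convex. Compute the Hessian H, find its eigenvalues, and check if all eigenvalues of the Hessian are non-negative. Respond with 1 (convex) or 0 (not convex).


The Hessian of f(x,y) = 6*x^2 - 1*x*y - 5*y^2 - 6*x + 3*y is:
H = [[12, -1], [-1, -10]]
Trace = 12 - 10 = 2
Determinant = 12*-10 - (-1)^2 = -121
Discriminant = (2)^2 - 4*-121 = 488.0
Eigenvalues: lambda_1 = -10.0454, lambda_2 = 12.0454
The function is not convex.

0


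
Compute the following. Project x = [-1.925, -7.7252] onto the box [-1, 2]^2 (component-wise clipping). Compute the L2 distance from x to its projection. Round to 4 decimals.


Project each component onto [-1, 2].
clip(-1.925) = -1.0, clip(-7.7252) = -1.0
Projection = [-1.0, -1.0]
Squared diffs: [0.8556, 45.2283]
Distance = sqrt(46.0839) = 6.7885


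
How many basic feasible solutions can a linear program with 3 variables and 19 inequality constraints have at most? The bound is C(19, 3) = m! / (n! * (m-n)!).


Each vertex corresponds to some choice of n active constraints out of m, so the number of vertices is at most C(m, n) = m! / (n!(m-n)!).
m = 19, n = 3
Numerator: 19 * 18 * 17
Denominator: 3! = 6
C(19, 3) = 969


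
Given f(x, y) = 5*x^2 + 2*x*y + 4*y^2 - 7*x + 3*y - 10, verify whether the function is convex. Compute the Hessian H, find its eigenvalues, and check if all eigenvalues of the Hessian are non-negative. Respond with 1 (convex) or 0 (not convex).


The Hessian of f(x,y) = 5*x^2 + 2*x*y + 4*y^2 - 7*x + 3*y - 10 is:
H = [[10, 2], [2, 8]]
Trace = 10 + 8 = 18
Determinant = 10*8 - (2)^2 = 76
Discriminant = (18)^2 - 4*76 = 20.0
Eigenvalues: lambda_1 = 6.7639, lambda_2 = 11.2361
The function is convex.

1


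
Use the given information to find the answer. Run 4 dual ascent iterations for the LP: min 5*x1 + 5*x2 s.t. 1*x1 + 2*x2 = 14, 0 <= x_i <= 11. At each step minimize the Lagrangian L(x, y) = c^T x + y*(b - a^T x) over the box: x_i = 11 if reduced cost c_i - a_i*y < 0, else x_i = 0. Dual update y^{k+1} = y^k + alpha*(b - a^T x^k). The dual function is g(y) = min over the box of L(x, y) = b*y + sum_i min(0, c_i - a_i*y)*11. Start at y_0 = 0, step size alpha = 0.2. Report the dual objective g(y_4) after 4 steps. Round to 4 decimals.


Dual ascent for LP: min 5*x1 + 5*x2, 1*x1 + 2*x2 = 14, 0 <= x_i <= 11
Step 1: y^k = 0.0, reduced costs: (5.0, 5.0)
  x^k = (0.0, 0.0), subgradient = b - a^T x = 14.0
  y^{k+1} = 0.0 + 0.2*14.0 = 2.8
Step 2: y^k = 2.8, reduced costs: (2.2, -0.6)
  x^k = (0.0, 11.0), subgradient = b - a^T x = -8.0
  y^{k+1} = 2.8 + 0.2*-8.0 = 1.2
Step 3: y^k = 1.2, reduced costs: (3.8, 2.6)
  x^k = (0.0, 0.0), subgradient = b - a^T x = 14.0
  y^{k+1} = 1.2 + 0.2*14.0 = 4.0
Step 4: y^k = 4.0, reduced costs: (1.0, -3.0)
  x^k = (0.0, 11.0), subgradient = b - a^T x = -8.0
  y^{k+1} = 4.0 + 0.2*-8.0 = 2.4
Dual objective at y_4 = 2.4: reduced costs (2.6, 0.2), box minimizer x = (0.0, 0.0)
g(y_4) = b*y + (c1 - a1*y)*x1 + (c2 - a2*y)*x2 = 14*2.4 + 2.6*0.0 + 0.2*0.0 = 33.6 + 0.0 + 0.0 = 33.6


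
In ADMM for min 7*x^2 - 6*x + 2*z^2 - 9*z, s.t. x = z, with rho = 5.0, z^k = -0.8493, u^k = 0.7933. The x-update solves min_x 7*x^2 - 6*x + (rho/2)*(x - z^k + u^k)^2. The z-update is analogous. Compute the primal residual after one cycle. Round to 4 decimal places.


ADMM iteration with rho = 5.0, z^k = -0.8493, u^k = 0.7933
Step 1: x-update.
Minimize 7*x^2 - 6*x + (5.0/2)*(x + 0.8493 + 0.7933)^2
FOC: (2*7 + 5.0)*x = 6 + 5.0*(-0.8493 - 0.7933)
x^{k+1} = -0.1165
Step 2: z-update.
Minimize 2*z^2 - 9*z + (5.0/2)*(-0.1165 - z + 0.7933)^2
FOC: (2*2 + 5.0)*z = 9 + 5.0*(-0.1165 + 0.7933)
z^{k+1} = 1.376
Step 3: u-update.
u^{k+1} = 0.7933 - 0.1165 - 1.376 = -0.6992
Step 4: Primal residual = |-0.1165 - 1.376| = 1.4925


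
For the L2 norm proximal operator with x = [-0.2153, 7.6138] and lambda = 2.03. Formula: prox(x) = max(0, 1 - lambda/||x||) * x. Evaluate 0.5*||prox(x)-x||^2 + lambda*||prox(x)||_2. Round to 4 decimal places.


Step 1: Compute ||x||.
||x|| = 7.6168
Step 2: Compute scaling factor.
scale = max(0, 1 - 2.03/7.6168) = 0.7335
Step 3: prox(x) = [-0.1579, 5.5846]
||prox(x)|| = 5.5868
Step 4: Proximal objective.
0.5*||prox-x||^2 = 2.0605
lambda*||prox|| = 11.3412
Total = 13.4017


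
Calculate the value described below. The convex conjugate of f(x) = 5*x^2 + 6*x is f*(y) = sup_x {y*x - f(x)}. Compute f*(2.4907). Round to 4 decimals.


f*(y) = sup_x {y*x - a*x^2 - b*x} = sup_x {(y-b)*x - a*x^2}
FOC: (y - b) - 2a*x = 0 => x* = (y - b)/(2a)
x* = (2.4907 - 6)/(2*5) = -0.3509
f*(2.4907) = (y-b)^2/(4a) = (2.4907 - 6)^2/(4*5)
= 12.3152/20 = 0.6158


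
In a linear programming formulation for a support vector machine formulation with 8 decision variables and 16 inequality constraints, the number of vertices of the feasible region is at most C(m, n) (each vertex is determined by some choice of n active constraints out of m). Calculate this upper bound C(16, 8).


Each vertex corresponds to some choice of n active constraints out of m, so the number of vertices is at most C(m, n) = m! / (n!(m-n)!).
m = 16, n = 8
Numerator: 16 * 15 * 14 * 13 * 12 * 11 * 10 * 9
Denominator: 8! = 40320
C(16, 8) = 12870


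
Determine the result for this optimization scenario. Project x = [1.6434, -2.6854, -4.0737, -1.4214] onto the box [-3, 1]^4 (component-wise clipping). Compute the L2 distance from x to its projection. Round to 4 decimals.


Project each component onto [-3, 1].
clip(1.6434) = 1.0, clip(-2.6854) = -2.6854, clip(-4.0737) = -3.0, clip(-1.4214) = -1.4214
Projection = [1.0, -2.6854, -3.0, -1.4214]
Squared diffs: [0.414, 0.0, 1.1528, 0.0]
Distance = sqrt(1.5668) = 1.2517
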